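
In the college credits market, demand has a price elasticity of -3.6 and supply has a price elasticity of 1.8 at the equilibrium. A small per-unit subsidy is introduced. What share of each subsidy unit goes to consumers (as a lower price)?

For a small subsidy around the equilibrium, the benefit split depends on the relative slopes, which at a point are proportional to the elasticities.
Buyer share = εs/(εs + |εd|) = 1.8/(1.8 + 3.6) = 1/3; seller share = |εd|/(εs + |εd|) = 2/3.

Consumer share = 1/3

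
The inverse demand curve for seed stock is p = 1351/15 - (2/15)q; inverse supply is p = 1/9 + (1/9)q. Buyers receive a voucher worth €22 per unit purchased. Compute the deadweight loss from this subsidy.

Deadweight loss = €990

Pre-subsidy: 1351/15 - (2/15)q = 1/9 + (1/9)q gives q* = 368 and p* = 41.
With the rebate, buyers effectively pay pb = ps − 22, where ps is the price sellers receive.
On the curves, pb = 1351/15 - (2/15)q and ps = 1/9 + (1/9)q; the wedge ps − pb = 22 gives 1/9 + (1/9)q − (1351/15 - (2/15)q) = 22, so q' = 458.
Then pb = 1351/15 − (2/15)·458 = 29 and ps = 1/9 + (1/9)·458 = 51.
The subsidy expands output by 458 − 368 = 90 past the efficient level; on those units the gap between marginal cost and willingness to pay runs from 0 up to 22.
DWL = ½ × 22 × 90 = 990.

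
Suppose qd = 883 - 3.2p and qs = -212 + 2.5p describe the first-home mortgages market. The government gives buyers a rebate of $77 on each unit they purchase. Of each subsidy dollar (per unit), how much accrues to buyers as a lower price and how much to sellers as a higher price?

Pre-subsidy: 883 - 3.2p = -212 + 2.5p gives p* = 3650/19, q* = 5097/19.
With the rebate, buyers effectively pay pb = ps − 77, where ps is the price sellers receive.
Demand in terms of ps becomes qd = 883 − 3.2(ps − 77) = 1129.4 - 3.2ps. Setting this equal to supply: 1129.4 - 3.2ps = -212 + 2.5ps, so ps = 706/3.
Buyers pay pb = 706/3 − 77 = 475/3; q' = -212 + 2.5·(706/3) = 1129/3.
Buyers' price falls by p* − pb = 3650/19 − 475/3 = 1925/57; sellers' price rises by ps − p* = 706/3 − 3650/19 = 2464/57.

Buyers gain 1925/57 per unit; sellers gain 2464/57 per unit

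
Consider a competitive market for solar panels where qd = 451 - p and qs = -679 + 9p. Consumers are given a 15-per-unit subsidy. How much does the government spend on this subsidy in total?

Pre-subsidy: 451 - p = -679 + 9p gives p* = 113, q* = 338.
With the rebate, buyers effectively pay pb = ps − 15, where ps is the price sellers receive.
Demand in terms of ps becomes qd = 451 − 1(ps − 15) = 466 - ps. Setting this equal to supply: 466 - ps = -679 + 9ps, so ps = 114.5.
Buyers pay pb = 114.5 − 15 = 99.5; q' = -679 + 9·114.5 = 351.5.
Government outlay = subsidy × quantity = 15 × 351.5 = 5272.5.

Government cost = 5272.5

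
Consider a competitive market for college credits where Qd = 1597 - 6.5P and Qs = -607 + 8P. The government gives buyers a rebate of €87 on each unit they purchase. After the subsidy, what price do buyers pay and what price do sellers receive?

Pre-subsidy: 1597 - 6.5P = -607 + 8P gives P* = 152, Q* = 609.
With the rebate, buyers effectively pay Pb = Ps − 87, where Ps is the price sellers receive.
Demand in terms of Ps becomes Qd = 1597 − 6.5(Ps − 87) = 2162.5 - 6.5Ps. Setting this equal to supply: 2162.5 - 6.5Ps = -607 + 8Ps, so Ps = 191.
Buyers pay Pb = 191 − 87 = 104; Q' = -607 + 8·191 = 921.

Buyers pay €104; sellers receive €191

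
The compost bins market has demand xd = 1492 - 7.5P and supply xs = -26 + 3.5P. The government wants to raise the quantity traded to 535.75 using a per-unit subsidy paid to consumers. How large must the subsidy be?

At x = 535.75, invert demand for the buyer price: Pb = (1492 − 535.75)/7.5 = 127.5; invert supply for the seller price: Ps = (535.75 − (-26))/3.5 = 160.5.
The subsidy must fill the gap: s = Ps − Pb = 160.5 − 127.5 = 33.

Required subsidy s = 33 per unit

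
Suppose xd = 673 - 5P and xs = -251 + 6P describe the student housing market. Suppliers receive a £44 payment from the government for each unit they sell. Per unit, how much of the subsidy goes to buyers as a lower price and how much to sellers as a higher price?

Pre-subsidy: 673 - 5P = -251 + 6P gives P* = 84, x* = 253.
With the subsidy, sellers receive Ps = Pb + 44 for each unit, where Pb is the price buyers pay.
Supply in terms of Pb becomes xs = -251 + 6(Pb + 44) = 13 + 6Pb. Setting this equal to demand: 673 - 5Pb = 13 + 6Pb, so Pb = 60.
Sellers receive Ps = 60 + 44 = 104; x' = 673 − 5·60 = 373.
Buyers' price falls by P* − Pb = 84 − 60 = 24; sellers' price rises by Ps − P* = 104 − 84 = 20.

Buyers gain £24 per unit; sellers gain £20 per unit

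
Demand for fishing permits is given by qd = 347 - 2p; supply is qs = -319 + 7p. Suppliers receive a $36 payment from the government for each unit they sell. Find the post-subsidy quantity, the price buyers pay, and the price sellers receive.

Pre-subsidy: 347 - 2p = -319 + 7p gives p* = 74, q* = 199.
With the subsidy, sellers receive ps = pb + 36 for each unit, where pb is the price buyers pay.
Supply in terms of pb becomes qs = -319 + 7(pb + 36) = -67 + 7pb. Setting this equal to demand: 347 - 2pb = -67 + 7pb, so pb = 46.
Sellers receive ps = 46 + 36 = 82; q' = 347 − 2·46 = 255.

q' = 255; buyers pay $46; sellers receive $82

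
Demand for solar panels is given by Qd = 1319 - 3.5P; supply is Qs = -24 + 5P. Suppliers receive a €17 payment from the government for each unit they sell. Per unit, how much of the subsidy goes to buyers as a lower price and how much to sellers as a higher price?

Pre-subsidy: 1319 - 3.5P = -24 + 5P gives P* = 158, Q* = 766.
With the subsidy, sellers receive Ps = Pb + 17 for each unit, where Pb is the price buyers pay.
Supply in terms of Pb becomes Qs = -24 + 5(Pb + 17) = 61 + 5Pb. Setting this equal to demand: 1319 - 3.5Pb = 61 + 5Pb, so Pb = 148.
Sellers receive Ps = 148 + 17 = 165; Q' = 1319 − 3.5·148 = 801.
Buyers' price falls by P* − Pb = 158 − 148 = 10; sellers' price rises by Ps − P* = 165 − 158 = 7.

Buyers gain €10 per unit; sellers gain €7 per unit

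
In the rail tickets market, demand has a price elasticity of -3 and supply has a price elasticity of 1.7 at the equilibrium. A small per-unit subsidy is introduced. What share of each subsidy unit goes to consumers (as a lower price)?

For a small subsidy around the equilibrium, the benefit split depends on the relative slopes, which at a point are proportional to the elasticities.
Buyer share = εs/(εs + |εd|) = 1.7/(1.7 + 3) = 17/47; seller share = |εd|/(εs + |εd|) = 30/47.

Consumer share = 17/47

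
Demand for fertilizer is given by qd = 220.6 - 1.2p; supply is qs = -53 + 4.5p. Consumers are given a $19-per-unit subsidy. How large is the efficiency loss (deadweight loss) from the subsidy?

Pre-subsidy: 220.6 - 1.2p = -53 + 4.5p gives p* = 48, q* = 163.
With the rebate, buyers effectively pay pb = ps − 19, where ps is the price sellers receive.
Demand in terms of ps becomes qd = 220.6 − 1.2(ps − 19) = 243.4 - 1.2ps. Setting this equal to supply: 243.4 - 1.2ps = -53 + 4.5ps, so ps = 52.
Buyers pay pb = 52 − 19 = 33; q' = -53 + 4.5·52 = 181.
The subsidy expands output by 181 − 163 = 18 past the efficient level; on those units the gap between marginal cost and willingness to pay runs from 0 up to 19.
DWL = ½ × 19 × 18 = 171.

Deadweight loss = $171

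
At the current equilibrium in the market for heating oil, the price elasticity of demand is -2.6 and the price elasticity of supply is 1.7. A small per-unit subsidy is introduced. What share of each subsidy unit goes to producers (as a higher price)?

Producer share = 26/43

For a small subsidy around the equilibrium, the benefit split depends on the relative slopes, which at a point are proportional to the elasticities.
Buyer share = εs/(εs + |εd|) = 1.7/(1.7 + 2.6) = 17/43; seller share = |εd|/(εs + |εd|) = 26/43.
So producers capture 26/43 of the subsidy.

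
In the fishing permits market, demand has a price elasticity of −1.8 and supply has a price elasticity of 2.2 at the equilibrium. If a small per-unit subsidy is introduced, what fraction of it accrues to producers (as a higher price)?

For a small subsidy around the equilibrium, the benefit split depends on the relative slopes, which at a point are proportional to the elasticities.
Buyer share = εs/(εs + |εd|) = 2.2/(2.2 + 1.8) = 0.55; seller share = |εd|/(εs + |εd|) = 0.45.
So producers capture 0.45 of the subsidy.

Producer share = 0.45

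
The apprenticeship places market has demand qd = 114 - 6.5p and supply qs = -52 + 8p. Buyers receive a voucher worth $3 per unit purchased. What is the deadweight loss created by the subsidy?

Pre-subsidy: 114 - 6.5p = -52 + 8p gives p* = 332/29, q* = 1148/29.
With the rebate, buyers effectively pay pb = ps − 3, where ps is the price sellers receive.
Demand in terms of ps becomes qd = 114 − 6.5(ps − 3) = 133.5 - 6.5ps. Setting this equal to supply: 133.5 - 6.5ps = -52 + 8ps, so ps = 371/29.
Buyers pay pb = 371/29 − 3 = 284/29; q' = -52 + 8·(371/29) = 1460/29.
The subsidy expands output by 1460/29 − 1148/29 = 312/29 past the efficient level; on those units the gap between marginal cost and willingness to pay runs from 0 up to 3.
DWL = ½ × 3 × 312/29 = 468/29.

Deadweight loss = 468/29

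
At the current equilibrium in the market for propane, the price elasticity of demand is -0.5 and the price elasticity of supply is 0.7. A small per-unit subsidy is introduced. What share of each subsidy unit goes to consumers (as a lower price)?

For a small subsidy around the equilibrium, the benefit split depends on the relative slopes, which at a point are proportional to the elasticities.
Buyer share = εs/(εs + |εd|) = 0.7/(0.7 + 0.5) = 7/12; seller share = |εd|/(εs + |εd|) = 5/12.

Consumer share = 7/12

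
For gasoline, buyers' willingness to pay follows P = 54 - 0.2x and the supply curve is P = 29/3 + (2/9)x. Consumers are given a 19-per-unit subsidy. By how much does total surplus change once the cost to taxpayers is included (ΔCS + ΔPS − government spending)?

Pre-subsidy: 54 - 0.2x = 29/3 + (2/9)x gives x* = 105 and P* = 33.
With the rebate, buyers effectively pay Pb = Ps − 19, where Ps is the price sellers receive.
On the curves, Pb = 54 - 0.2x and Ps = 29/3 + (2/9)x; the wedge Ps − Pb = 19 gives 29/3 + (2/9)x − (54 - 0.2x) = 19, so x' = 150.
Then Pb = 54 − 0.2·150 = 24 and Ps = 29/3 + (2/9)·150 = 43.
ΔCS = ½(105 + 150)(33 − 24) = 1147.5; ΔPS = ½(105 + 150)(43 − 33) = 1275.
Government spending = 19 × 150 = 2850.
Net change = 1147.5 + 1275 − 2850 = -427.5. The loss equals the DWL triangle ½·19·45.

Net change in total surplus = -427.5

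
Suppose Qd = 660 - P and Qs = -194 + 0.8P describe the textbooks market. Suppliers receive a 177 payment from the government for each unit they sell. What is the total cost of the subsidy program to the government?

Government cost = 140302/3

Pre-subsidy: 660 - P = -194 + 0.8P gives P* = 4270/9, Q* = 1670/9.
With the subsidy, sellers receive Ps = Pb + 177 for each unit, where Pb is the price buyers pay.
Supply in terms of Pb becomes Qs = -194 + 0.8(Pb + 177) = -52.4 + 0.8Pb. Setting this equal to demand: 660 - Pb = -52.4 + 0.8Pb, so Pb = 3562/9.
Sellers receive Ps = 3562/9 + 177 = 5155/9; Q' = 660 − 1·(3562/9) = 2378/9.
Government outlay = subsidy × quantity = 177 × 2378/9 = 140302/3.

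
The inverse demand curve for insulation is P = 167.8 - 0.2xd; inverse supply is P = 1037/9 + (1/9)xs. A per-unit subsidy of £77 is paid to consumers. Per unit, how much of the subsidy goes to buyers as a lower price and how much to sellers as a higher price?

Pre-subsidy: 167.8 - 0.2x = 1037/9 + (1/9)x gives x* = 169 and P* = 134.
With the rebate, buyers effectively pay Pb = Ps − 77, where Ps is the price sellers receive.
On the curves, Pb = 167.8 - 0.2x and Ps = 1037/9 + (1/9)x; the wedge Ps − Pb = 77 gives 1037/9 + (1/9)x − (167.8 - 0.2x) = 77, so x' = 416.5.
Then Pb = 167.8 − 0.2·416.5 = 84.5 and Ps = 1037/9 + (1/9)·416.5 = 161.5.
Buyers' price falls by P* − Pb = 134 − 84.5 = 49.5; sellers' price rises by Ps − P* = 161.5 − 134 = 27.5.

Buyers gain £49.5 per unit; sellers gain £27.5 per unit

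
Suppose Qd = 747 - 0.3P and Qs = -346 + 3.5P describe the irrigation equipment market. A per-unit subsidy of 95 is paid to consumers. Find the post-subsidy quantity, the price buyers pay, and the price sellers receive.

Pre-subsidy: 747 - 0.3P = -346 + 3.5P gives P* = 5465/19, Q* = 25107/38.
With the rebate, buyers effectively pay Pb = Ps − 95, where Ps is the price sellers receive.
Demand in terms of Ps becomes Qd = 747 − 0.3(Ps − 95) = 775.5 - 0.3Ps. Setting this equal to supply: 775.5 - 0.3Ps = -346 + 3.5Ps, so Ps = 11215/38.
Buyers pay Pb = 11215/38 − 95 = 7605/38; Q' = -346 + 3.5·(11215/38) = 52209/76.

Q' = 52209/76; buyers pay 7605/38; sellers receive 11215/38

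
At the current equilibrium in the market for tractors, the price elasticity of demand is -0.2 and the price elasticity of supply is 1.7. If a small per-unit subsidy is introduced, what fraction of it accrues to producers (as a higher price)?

For a small subsidy around the equilibrium, the benefit split depends on the relative slopes, which at a point are proportional to the elasticities.
Buyer share = εs/(εs + |εd|) = 1.7/(1.7 + 0.2) = 17/19; seller share = |εd|/(εs + |εd|) = 2/19.
So producers capture 2/19 of the subsidy.

Producer share = 2/19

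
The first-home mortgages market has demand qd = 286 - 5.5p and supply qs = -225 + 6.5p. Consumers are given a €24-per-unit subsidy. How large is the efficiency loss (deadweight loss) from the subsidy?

Deadweight loss = €858

Pre-subsidy: 286 - 5.5p = -225 + 6.5p gives p* = 511/12, q* = 1243/24.
With the rebate, buyers effectively pay pb = ps − 24, where ps is the price sellers receive.
Demand in terms of ps becomes qd = 286 − 5.5(ps − 24) = 418 - 5.5ps. Setting this equal to supply: 418 - 5.5ps = -225 + 6.5ps, so ps = 643/12.
Buyers pay pb = 643/12 − 24 = 355/12; q' = -225 + 6.5·(643/12) = 2959/24.
The subsidy expands output by 2959/24 − 1243/24 = 71.5 past the efficient level; on those units the gap between marginal cost and willingness to pay runs from 0 up to 24.
DWL = ½ × 24 × 71.5 = 858.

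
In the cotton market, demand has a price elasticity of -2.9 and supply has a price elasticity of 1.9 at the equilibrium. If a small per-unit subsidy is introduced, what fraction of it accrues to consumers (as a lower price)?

For a small subsidy around the equilibrium, the benefit split depends on the relative slopes, which at a point are proportional to the elasticities.
Buyer share = εs/(εs + |εd|) = 1.9/(1.9 + 2.9) = 19/48; seller share = |εd|/(εs + |εd|) = 29/48.

Consumer share = 19/48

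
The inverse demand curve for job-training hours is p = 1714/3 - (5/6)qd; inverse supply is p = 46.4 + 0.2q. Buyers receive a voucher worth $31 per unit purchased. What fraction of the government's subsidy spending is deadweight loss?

Pre-subsidy: 1714/3 - (5/6)q = 46.4 + 0.2q gives q* = 508 and p* = 148.
With the rebate, buyers effectively pay pb = ps − 31, where ps is the price sellers receive.
On the curves, pb = 1714/3 - (5/6)q and ps = 46.4 + 0.2q; the wedge ps − pb = 31 gives 46.4 + 0.2q − (1714/3 - (5/6)q) = 31, so q' = 538.
Then pb = 1714/3 − (5/6)·538 = 123 and ps = 46.4 + 0.2·538 = 154.
ΔCS = ½(508 + 538)(148 − 123) = 13075; ΔPS = ½(508 + 538)(154 − 148) = 3138.
Government spending = 31 × 538 = 16678.
DWL = ½ × 31 × (538 − 508) = 465; fraction = 465 / 16678 = 15/538.

DWL / government spending = 15/538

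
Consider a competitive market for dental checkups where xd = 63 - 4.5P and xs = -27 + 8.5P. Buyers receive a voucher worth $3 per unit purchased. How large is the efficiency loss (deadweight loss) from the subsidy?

Pre-subsidy: 63 - 4.5P = -27 + 8.5P gives P* = 90/13, x* = 414/13.
With the rebate, buyers effectively pay Pb = Ps − 3, where Ps is the price sellers receive.
Demand in terms of Ps becomes xd = 63 − 4.5(Ps − 3) = 76.5 - 4.5Ps. Setting this equal to supply: 76.5 - 4.5Ps = -27 + 8.5Ps, so Ps = 207/26.
Buyers pay Pb = 207/26 − 3 = 129/26; x' = -27 + 8.5·(207/26) = 2115/52.
The subsidy expands output by 2115/52 − 414/13 = 459/52 past the efficient level; on those units the gap between marginal cost and willingness to pay runs from 0 up to 3.
DWL = ½ × 3 × 459/52 = 1377/104.

Deadweight loss = 1377/104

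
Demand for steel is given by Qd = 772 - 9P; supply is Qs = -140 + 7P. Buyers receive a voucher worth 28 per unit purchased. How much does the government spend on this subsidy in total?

Government cost = 10339

Pre-subsidy: 772 - 9P = -140 + 7P gives P* = 57, Q* = 259.
With the rebate, buyers effectively pay Pb = Ps − 28, where Ps is the price sellers receive.
Demand in terms of Ps becomes Qd = 772 − 9(Ps − 28) = 1024 - 9Ps. Setting this equal to supply: 1024 - 9Ps = -140 + 7Ps, so Ps = 72.75.
Buyers pay Pb = 72.75 − 28 = 44.75; Q' = -140 + 7·72.75 = 369.25.
Government outlay = subsidy × quantity = 28 × 369.25 = 10339.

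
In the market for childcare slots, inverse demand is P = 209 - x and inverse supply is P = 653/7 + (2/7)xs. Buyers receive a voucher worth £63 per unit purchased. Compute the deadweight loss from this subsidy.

Pre-subsidy: 209 - x = 653/7 + (2/7)x gives x* = 90 and P* = 119.
With the rebate, buyers effectively pay Pb = Ps − 63, where Ps is the price sellers receive.
On the curves, Pb = 209 - x and Ps = 653/7 + (2/7)x; the wedge Ps − Pb = 63 gives 653/7 + (2/7)x − (209 - x) = 63, so x' = 139.
Then Pb = 209 − 1·139 = 70 and Ps = 653/7 + (2/7)·139 = 133.
The subsidy expands output by 139 − 90 = 49 past the efficient level; on those units the gap between marginal cost and willingness to pay runs from 0 up to 63.
DWL = ½ × 63 × 49 = 1543.5.

Deadweight loss = £1543.5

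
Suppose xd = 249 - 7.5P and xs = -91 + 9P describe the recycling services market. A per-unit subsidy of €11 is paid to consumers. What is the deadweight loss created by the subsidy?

Pre-subsidy: 249 - 7.5P = -91 + 9P gives P* = 680/33, x* = 1039/11.
With the rebate, buyers effectively pay Pb = Ps − 11, where Ps is the price sellers receive.
Demand in terms of Ps becomes xd = 249 − 7.5(Ps − 11) = 331.5 - 7.5Ps. Setting this equal to supply: 331.5 - 7.5Ps = -91 + 9Ps, so Ps = 845/33.
Buyers pay Pb = 845/33 − 11 = 482/33; x' = -91 + 9·(845/33) = 1534/11.
The subsidy expands output by 1534/11 − 1039/11 = 45 past the efficient level; on those units the gap between marginal cost and willingness to pay runs from 0 up to 11.
DWL = ½ × 11 × 45 = 247.5.

Deadweight loss = €247.5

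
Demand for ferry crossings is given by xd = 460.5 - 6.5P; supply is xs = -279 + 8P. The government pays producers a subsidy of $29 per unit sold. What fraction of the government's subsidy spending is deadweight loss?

Pre-subsidy: 460.5 - 6.5P = -279 + 8P gives P* = 51, x* = 129.
With the subsidy, sellers receive Ps = Pb + 29 for each unit, where Pb is the price buyers pay.
Supply in terms of Pb becomes xs = -279 + 8(Pb + 29) = -47 + 8Pb. Setting this equal to demand: 460.5 - 6.5Pb = -47 + 8Pb, so Pb = 35.
Sellers receive Ps = 35 + 29 = 64; x' = 460.5 − 6.5·35 = 233.
ΔCS = ½(129 + 233)(51 − 35) = 2896; ΔPS = ½(129 + 233)(64 − 51) = 2353.
Government spending = 29 × 233 = 6757.
DWL = ½ × 29 × (233 − 129) = 1508; fraction = 1508 / 6757 = 52/233.

DWL / government spending = 52/233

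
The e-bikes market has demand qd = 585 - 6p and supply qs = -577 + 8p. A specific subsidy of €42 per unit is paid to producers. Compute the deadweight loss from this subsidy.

Deadweight loss = €3024

Pre-subsidy: 585 - 6p = -577 + 8p gives p* = 83, q* = 87.
With the subsidy, sellers receive ps = pb + 42 for each unit, where pb is the price buyers pay.
Supply in terms of pb becomes qs = -577 + 8(pb + 42) = -241 + 8pb. Setting this equal to demand: 585 - 6pb = -241 + 8pb, so pb = 59.
Sellers receive ps = 59 + 42 = 101; q' = 585 − 6·59 = 231.
The subsidy expands output by 231 − 87 = 144 past the efficient level; on those units the gap between marginal cost and willingness to pay runs from 0 up to 42.
DWL = ½ × 42 × 144 = 3024.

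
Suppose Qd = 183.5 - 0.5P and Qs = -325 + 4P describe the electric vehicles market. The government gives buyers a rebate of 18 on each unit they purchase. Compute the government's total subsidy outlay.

Pre-subsidy: 183.5 - 0.5P = -325 + 4P gives P* = 113, Q* = 127.
With the rebate, buyers effectively pay Pb = Ps − 18, where Ps is the price sellers receive.
Demand in terms of Ps becomes Qd = 183.5 − 0.5(Ps − 18) = 192.5 - 0.5Ps. Setting this equal to supply: 192.5 - 0.5Ps = -325 + 4Ps, so Ps = 115.
Buyers pay Pb = 115 − 18 = 97; Q' = -325 + 4·115 = 135.
Government outlay = subsidy × quantity = 18 × 135 = 2430.

Government cost = 2430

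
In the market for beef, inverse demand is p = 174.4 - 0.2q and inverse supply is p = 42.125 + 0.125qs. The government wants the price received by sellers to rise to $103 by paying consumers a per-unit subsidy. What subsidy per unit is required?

Required subsidy s = $26 per unit

At a seller price of 103, quantity supplied is -337 + 8·103 = 487.
Buyers absorb 487 only when they pay pb = 174.4 − 0.2·487 = 77.
s = ps − pb = 103 − 77 = 26.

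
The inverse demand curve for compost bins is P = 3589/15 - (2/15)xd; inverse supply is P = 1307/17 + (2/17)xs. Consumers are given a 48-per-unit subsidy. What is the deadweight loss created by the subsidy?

Pre-subsidy: 3589/15 - (2/15)x = 1307/17 + (2/17)x gives x* = 647 and P* = 153.
With the rebate, buyers effectively pay Pb = Ps − 48, where Ps is the price sellers receive.
On the curves, Pb = 3589/15 - (2/15)x and Ps = 1307/17 + (2/17)x; the wedge Ps − Pb = 48 gives 1307/17 + (2/17)x − (3589/15 - (2/15)x) = 48, so x' = 838.25.
Then Pb = 3589/15 − (2/15)·838.25 = 127.5 and Ps = 1307/17 + (2/17)·838.25 = 175.5.
The subsidy expands output by 838.25 − 647 = 191.25 past the efficient level; on those units the gap between marginal cost and willingness to pay runs from 0 up to 48.
DWL = ½ × 48 × 191.25 = 4590.

Deadweight loss = 4590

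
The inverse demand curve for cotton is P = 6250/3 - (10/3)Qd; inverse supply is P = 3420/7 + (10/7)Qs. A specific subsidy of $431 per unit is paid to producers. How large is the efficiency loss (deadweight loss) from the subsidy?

Deadweight loss = $19504.905

Pre-subsidy: 6250/3 - (10/3)Q = 3420/7 + (10/7)Q gives Q* = 334.9 and P* = 967.
With the subsidy, sellers receive Ps = Pb + 431 for each unit, where Pb is the price buyers pay.
On the curves, Pb = 6250/3 - (10/3)Q and Ps = 3420/7 + (10/7)Q; the wedge Ps − Pb = 431 gives 3420/7 + (10/7)Q − (6250/3 - (10/3)Q) = 431, so Q' = 425.41.
Then Pb = 6250/3 − (10/3)·425.41 = 665.3 and Ps = 3420/7 + (10/7)·425.41 = 1096.3.
The subsidy expands output by 425.41 − 334.9 = 90.51 past the efficient level; on those units the gap between marginal cost and willingness to pay runs from 0 up to 431.
DWL = ½ × 431 × 90.51 = 19504.905.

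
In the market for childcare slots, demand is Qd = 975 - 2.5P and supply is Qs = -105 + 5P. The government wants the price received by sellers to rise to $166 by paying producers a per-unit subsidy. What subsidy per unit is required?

Required subsidy s = $66 per unit

At a seller price of 166, quantity supplied is -105 + 5·166 = 725.
Buyers absorb 725 only when they pay Pb with 975 − 2.5·Pb = 725, i.e. Pb = 100.
s = Ps − Pb = 166 − 100 = 66.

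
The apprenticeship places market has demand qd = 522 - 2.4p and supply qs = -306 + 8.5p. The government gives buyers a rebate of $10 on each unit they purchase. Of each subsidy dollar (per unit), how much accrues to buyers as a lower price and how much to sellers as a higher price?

Pre-subsidy: 522 - 2.4p = -306 + 8.5p gives p* = 8280/109, q* = 37026/109.
With the rebate, buyers effectively pay pb = ps − 10, where ps is the price sellers receive.
Demand in terms of ps becomes qd = 522 − 2.4(ps − 10) = 546 - 2.4ps. Setting this equal to supply: 546 - 2.4ps = -306 + 8.5ps, so ps = 8520/109.
Buyers pay pb = 8520/109 − 10 = 7430/109; q' = -306 + 8.5·(8520/109) = 39066/109.
Buyers' price falls by p* − pb = 8280/109 − 7430/109 = 850/109; sellers' price rises by ps − p* = 8520/109 − 8280/109 = 240/109.

Buyers gain 850/109 per unit; sellers gain 240/109 per unit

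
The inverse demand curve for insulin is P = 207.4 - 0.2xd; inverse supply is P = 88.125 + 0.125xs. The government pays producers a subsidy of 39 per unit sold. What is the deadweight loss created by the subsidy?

Deadweight loss = 2340

Pre-subsidy: 207.4 - 0.2x = 88.125 + 0.125x gives x* = 367 and P* = 134.
With the subsidy, sellers receive Ps = Pb + 39 for each unit, where Pb is the price buyers pay.
On the curves, Pb = 207.4 - 0.2x and Ps = 88.125 + 0.125x; the wedge Ps − Pb = 39 gives 88.125 + 0.125x − (207.4 - 0.2x) = 39, so x' = 487.
Then Pb = 207.4 − 0.2·487 = 110 and Ps = 88.125 + 0.125·487 = 149.
The subsidy expands output by 487 − 367 = 120 past the efficient level; on those units the gap between marginal cost and willingness to pay runs from 0 up to 39.
DWL = ½ × 39 × 120 = 2340.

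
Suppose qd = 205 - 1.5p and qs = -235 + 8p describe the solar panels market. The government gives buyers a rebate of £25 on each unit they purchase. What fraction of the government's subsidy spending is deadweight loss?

Pre-subsidy: 205 - 1.5p = -235 + 8p gives p* = 880/19, q* = 2575/19.
With the rebate, buyers effectively pay pb = ps − 25, where ps is the price sellers receive.
Demand in terms of ps becomes qd = 205 − 1.5(ps − 25) = 242.5 - 1.5ps. Setting this equal to supply: 242.5 - 1.5ps = -235 + 8ps, so ps = 955/19.
Buyers pay pb = 955/19 − 25 = 480/19; q' = -235 + 8·(955/19) = 3175/19.
ΔCS = ½(2575/19 + 3175/19)(880/19 − 480/19) = 1150000/361; ΔPS = ½(2575/19 + 3175/19)(955/19 − 880/19) = 215625/361.
Government spending = 25 × 3175/19 = 79375/19.
DWL = ½ × 25 × (3175/19 − 2575/19) = 7500/19; fraction = (7500/19) / (79375/19) = 12/127.

DWL / government spending = 12/127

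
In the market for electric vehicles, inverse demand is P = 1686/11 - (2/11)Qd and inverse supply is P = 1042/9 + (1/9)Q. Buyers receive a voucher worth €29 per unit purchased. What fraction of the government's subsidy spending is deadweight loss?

Pre-subsidy: 1686/11 - (2/11)Q = 1042/9 + (1/9)Q gives Q* = 128 and P* = 130.
With the rebate, buyers effectively pay Pb = Ps − 29, where Ps is the price sellers receive.
On the curves, Pb = 1686/11 - (2/11)Q and Ps = 1042/9 + (1/9)Q; the wedge Ps − Pb = 29 gives 1042/9 + (1/9)Q − (1686/11 - (2/11)Q) = 29, so Q' = 227.
Then Pb = 1686/11 − (2/11)·227 = 112 and Ps = 1042/9 + (1/9)·227 = 141.
ΔCS = ½(128 + 227)(130 − 112) = 3195; ΔPS = ½(128 + 227)(141 − 130) = 1952.5.
Government spending = 29 × 227 = 6583.
DWL = ½ × 29 × (227 − 128) = 1435.5; fraction = 1435.5 / 6583 = 99/454.

DWL / government spending = 99/454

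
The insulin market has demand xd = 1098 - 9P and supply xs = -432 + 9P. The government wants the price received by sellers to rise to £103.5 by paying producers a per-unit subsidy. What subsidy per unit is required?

At a seller price of 103.5, quantity supplied is -432 + 9·103.5 = 499.5.
Buyers absorb 499.5 only when they pay Pb with 1098 − 9·Pb = 499.5, i.e. Pb = 66.5.
s = Ps − Pb = 103.5 − 66.5 = 37.

Required subsidy s = £37 per unit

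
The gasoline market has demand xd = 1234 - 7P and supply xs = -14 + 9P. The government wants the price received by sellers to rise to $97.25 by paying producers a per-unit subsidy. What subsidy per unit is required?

At a seller price of 97.25, quantity supplied is -14 + 9·97.25 = 861.25.
Buyers absorb 861.25 only when they pay Pb with 1234 − 7·Pb = 861.25, i.e. Pb = 53.25.
s = Ps − Pb = 97.25 − 53.25 = 44.

Required subsidy s = $44 per unit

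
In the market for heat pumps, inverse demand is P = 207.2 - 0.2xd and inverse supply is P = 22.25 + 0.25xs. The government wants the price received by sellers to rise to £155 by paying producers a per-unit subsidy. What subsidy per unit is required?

Required subsidy s = £54 per unit

At a seller price of 155, quantity supplied is -89 + 4·155 = 531.
Buyers absorb 531 only when they pay Pb = 207.2 − 0.2·531 = 101.
s = Ps − Pb = 155 − 101 = 54.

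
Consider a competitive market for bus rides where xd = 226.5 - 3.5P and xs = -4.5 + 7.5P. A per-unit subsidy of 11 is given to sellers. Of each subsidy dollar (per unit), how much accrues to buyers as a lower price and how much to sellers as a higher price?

Pre-subsidy: 226.5 - 3.5P = -4.5 + 7.5P gives P* = 21, x* = 153.
With the subsidy, sellers receive Ps = Pb + 11 for each unit, where Pb is the price buyers pay.
Supply in terms of Pb becomes xs = -4.5 + 7.5(Pb + 11) = 78 + 7.5Pb. Setting this equal to demand: 226.5 - 3.5Pb = 78 + 7.5Pb, so Pb = 13.5.
Sellers receive Ps = 13.5 + 11 = 24.5; x' = 226.5 − 3.5·13.5 = 179.25.
Buyers' price falls by P* − Pb = 21 − 13.5 = 7.5; sellers' price rises by Ps − P* = 24.5 − 21 = 3.5.

Buyers gain 7.5 per unit; sellers gain 3.5 per unit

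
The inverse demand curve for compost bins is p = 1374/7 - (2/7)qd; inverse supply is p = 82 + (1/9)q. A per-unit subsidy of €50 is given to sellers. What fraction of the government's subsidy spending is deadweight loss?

DWL / government spending = 7/46

Pre-subsidy: 1374/7 - (2/7)q = 82 + (1/9)q gives q* = 288 and p* = 114.
With the subsidy, sellers receive ps = pb + 50 for each unit, where pb is the price buyers pay.
On the curves, pb = 1374/7 - (2/7)q and ps = 82 + (1/9)q; the wedge ps − pb = 50 gives 82 + (1/9)q − (1374/7 - (2/7)q) = 50, so q' = 414.
Then pb = 1374/7 − (2/7)·414 = 78 and ps = 82 + (1/9)·414 = 128.
ΔCS = ½(288 + 414)(114 − 78) = 12636; ΔPS = ½(288 + 414)(128 − 114) = 4914.
Government spending = 50 × 414 = 20700.
DWL = ½ × 50 × (414 − 288) = 3150; fraction = 3150 / 20700 = 7/46.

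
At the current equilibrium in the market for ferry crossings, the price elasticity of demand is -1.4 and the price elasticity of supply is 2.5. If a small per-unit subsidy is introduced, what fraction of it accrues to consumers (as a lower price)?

Consumer share = 25/39

For a small subsidy around the equilibrium, the benefit split depends on the relative slopes, which at a point are proportional to the elasticities.
Buyer share = εs/(εs + |εd|) = 2.5/(2.5 + 1.4) = 25/39; seller share = |εd|/(εs + |εd|) = 14/39.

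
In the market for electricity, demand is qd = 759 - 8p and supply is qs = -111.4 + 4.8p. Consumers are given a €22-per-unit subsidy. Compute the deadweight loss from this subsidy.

Deadweight loss = €726

Pre-subsidy: 759 - 8p = -111.4 + 4.8p gives p* = 68, q* = 215.
With the rebate, buyers effectively pay pb = ps − 22, where ps is the price sellers receive.
Demand in terms of ps becomes qd = 759 − 8(ps − 22) = 935 - 8ps. Setting this equal to supply: 935 - 8ps = -111.4 + 4.8ps, so ps = 81.75.
Buyers pay pb = 81.75 − 22 = 59.75; q' = -111.4 + 4.8·81.75 = 281.
The subsidy expands output by 281 − 215 = 66 past the efficient level; on those units the gap between marginal cost and willingness to pay runs from 0 up to 22.
DWL = ½ × 22 × 66 = 726.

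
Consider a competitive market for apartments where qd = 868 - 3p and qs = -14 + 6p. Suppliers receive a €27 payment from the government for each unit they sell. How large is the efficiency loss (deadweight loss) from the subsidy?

Pre-subsidy: 868 - 3p = -14 + 6p gives p* = 98, q* = 574.
With the subsidy, sellers receive ps = pb + 27 for each unit, where pb is the price buyers pay.
Supply in terms of pb becomes qs = -14 + 6(pb + 27) = 148 + 6pb. Setting this equal to demand: 868 - 3pb = 148 + 6pb, so pb = 80.
Sellers receive ps = 80 + 27 = 107; q' = 868 − 3·80 = 628.
The subsidy expands output by 628 − 574 = 54 past the efficient level; on those units the gap between marginal cost and willingness to pay runs from 0 up to 27.
DWL = ½ × 27 × 54 = 729.

Deadweight loss = €729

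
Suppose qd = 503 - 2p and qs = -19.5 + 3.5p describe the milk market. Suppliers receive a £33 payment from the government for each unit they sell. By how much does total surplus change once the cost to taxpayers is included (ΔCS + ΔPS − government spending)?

Pre-subsidy: 503 - 2p = -19.5 + 3.5p gives p* = 95, q* = 313.
With the subsidy, sellers receive ps = pb + 33 for each unit, where pb is the price buyers pay.
Supply in terms of pb becomes qs = -19.5 + 3.5(pb + 33) = 96 + 3.5pb. Setting this equal to demand: 503 - 2pb = 96 + 3.5pb, so pb = 74.
Sellers receive ps = 74 + 33 = 107; q' = 503 − 2·74 = 355.
ΔCS = ½(313 + 355)(95 − 74) = 7014; ΔPS = ½(313 + 355)(107 − 95) = 4008.
Government spending = 33 × 355 = 11715.
Net change = 7014 + 4008 − 11715 = -693. The loss equals the DWL triangle ½·33·42.

Net change in total surplus = -£693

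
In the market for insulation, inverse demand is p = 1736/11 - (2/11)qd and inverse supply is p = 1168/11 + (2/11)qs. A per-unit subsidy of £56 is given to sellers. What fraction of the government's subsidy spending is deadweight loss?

DWL / government spending = 77/296

Pre-subsidy: 1736/11 - (2/11)q = 1168/11 + (2/11)q gives q* = 142 and p* = 132.
With the subsidy, sellers receive ps = pb + 56 for each unit, where pb is the price buyers pay.
On the curves, pb = 1736/11 - (2/11)q and ps = 1168/11 + (2/11)q; the wedge ps − pb = 56 gives 1168/11 + (2/11)q − (1736/11 - (2/11)q) = 56, so q' = 296.
Then pb = 1736/11 − (2/11)·296 = 104 and ps = 1168/11 + (2/11)·296 = 160.
ΔCS = ½(142 + 296)(132 − 104) = 6132; ΔPS = ½(142 + 296)(160 − 132) = 6132.
Government spending = 56 × 296 = 16576.
DWL = ½ × 56 × (296 − 142) = 4312; fraction = 4312 / 16576 = 77/296.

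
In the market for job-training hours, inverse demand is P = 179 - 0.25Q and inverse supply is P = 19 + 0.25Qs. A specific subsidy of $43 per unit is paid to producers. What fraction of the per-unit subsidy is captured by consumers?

Pre-subsidy: 179 - 0.25Q = 19 + 0.25Q gives Q* = 320 and P* = 99.
With the subsidy, sellers receive Ps = Pb + 43 for each unit, where Pb is the price buyers pay.
On the curves, Pb = 179 - 0.25Q and Ps = 19 + 0.25Q; the wedge Ps − Pb = 43 gives 19 + 0.25Q − (179 - 0.25Q) = 43, so Q' = 406.
Then Pb = 179 − 0.25·406 = 77.5 and Ps = 19 + 0.25·406 = 120.5.
Buyers' price falls by P* − Pb = 99 − 77.5 = 21.5; sellers' price rises by Ps − P* = 120.5 − 99 = 21.5.
So consumers capture 21.5/43 = 0.5 of each unit of subsidy.

Consumer share = 0.5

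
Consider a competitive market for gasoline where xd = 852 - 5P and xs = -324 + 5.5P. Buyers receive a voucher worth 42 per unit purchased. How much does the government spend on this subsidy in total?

Government cost = 16884

Pre-subsidy: 852 - 5P = -324 + 5.5P gives P* = 112, x* = 292.
With the rebate, buyers effectively pay Pb = Ps − 42, where Ps is the price sellers receive.
Demand in terms of Ps becomes xd = 852 − 5(Ps − 42) = 1062 - 5Ps. Setting this equal to supply: 1062 - 5Ps = -324 + 5.5Ps, so Ps = 132.
Buyers pay Pb = 132 − 42 = 90; x' = -324 + 5.5·132 = 402.
Government outlay = subsidy × quantity = 42 × 402 = 16884.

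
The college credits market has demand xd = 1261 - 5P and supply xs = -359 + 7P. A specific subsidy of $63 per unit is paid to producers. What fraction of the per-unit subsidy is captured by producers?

Pre-subsidy: 1261 - 5P = -359 + 7P gives P* = 135, x* = 586.
With the subsidy, sellers receive Ps = Pb + 63 for each unit, where Pb is the price buyers pay.
Supply in terms of Pb becomes xs = -359 + 7(Pb + 63) = 82 + 7Pb. Setting this equal to demand: 1261 - 5Pb = 82 + 7Pb, so Pb = 98.25.
Sellers receive Ps = 98.25 + 63 = 161.25; x' = 1261 − 5·98.25 = 769.75.
Buyers' price falls by P* − Pb = 135 − 98.25 = 36.75; sellers' price rises by Ps − P* = 161.25 − 135 = 26.25.
So producers capture 26.25/63 = 5/12 of each unit of subsidy.

Producer share = 5/12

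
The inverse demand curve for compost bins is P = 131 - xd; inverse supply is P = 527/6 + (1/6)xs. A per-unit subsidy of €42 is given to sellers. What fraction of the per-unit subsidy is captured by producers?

Pre-subsidy: 131 - x = 527/6 + (1/6)x gives x* = 37 and P* = 94.
With the subsidy, sellers receive Ps = Pb + 42 for each unit, where Pb is the price buyers pay.
On the curves, Pb = 131 - x and Ps = 527/6 + (1/6)x; the wedge Ps − Pb = 42 gives 527/6 + (1/6)x − (131 - x) = 42, so x' = 73.
Then Pb = 131 − 1·73 = 58 and Ps = 527/6 + (1/6)·73 = 100.
Buyers' price falls by P* − Pb = 94 − 58 = 36; sellers' price rises by Ps − P* = 100 − 94 = 6.
So producers capture 6/42 = 1/7 of each unit of subsidy.

Producer share = 1/7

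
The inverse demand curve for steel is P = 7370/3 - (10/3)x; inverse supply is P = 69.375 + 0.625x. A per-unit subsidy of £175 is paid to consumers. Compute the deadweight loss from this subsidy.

Deadweight loss = 73500/19

Pre-subsidy: 7370/3 - (10/3)x = 69.375 + 0.625x gives x* = 11459/19 and P* = 8480/19.
With the rebate, buyers effectively pay Pb = Ps − 175, where Ps is the price sellers receive.
On the curves, Pb = 7370/3 - (10/3)x and Ps = 69.375 + 0.625x; the wedge Ps − Pb = 175 gives 69.375 + 0.625x − (7370/3 - (10/3)x) = 175, so x' = 12299/19.
Then Pb = 7370/3 − (10/3)·(12299/19) = 5680/19 and Ps = 69.375 + 0.625·(12299/19) = 9005/19.
The subsidy expands output by 12299/19 − 11459/19 = 840/19 past the efficient level; on those units the gap between marginal cost and willingness to pay runs from 0 up to 175.
DWL = ½ × 175 × 840/19 = 73500/19.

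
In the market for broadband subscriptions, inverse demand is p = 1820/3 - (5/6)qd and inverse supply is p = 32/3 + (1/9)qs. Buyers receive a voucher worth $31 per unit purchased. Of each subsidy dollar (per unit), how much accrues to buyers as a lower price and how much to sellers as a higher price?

Buyers gain 465/17 per unit; sellers gain 62/17 per unit

Pre-subsidy: 1820/3 - (5/6)q = 32/3 + (1/9)q gives q* = 10728/17 and p* = 4120/51.
With the rebate, buyers effectively pay pb = ps − 31, where ps is the price sellers receive.
On the curves, pb = 1820/3 - (5/6)q and ps = 32/3 + (1/9)q; the wedge ps − pb = 31 gives 32/3 + (1/9)q − (1820/3 - (5/6)q) = 31, so q' = 11286/17.
Then pb = 1820/3 − (5/6)·(11286/17) = 2725/51 and ps = 32/3 + (1/9)·(11286/17) = 4306/51.
Buyers' price falls by p* − pb = 4120/51 − 2725/51 = 465/17; sellers' price rises by ps − p* = 4306/51 − 4120/51 = 62/17.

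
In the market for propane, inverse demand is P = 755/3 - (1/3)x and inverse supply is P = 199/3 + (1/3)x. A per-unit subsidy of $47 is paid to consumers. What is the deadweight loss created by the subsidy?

Pre-subsidy: 755/3 - (1/3)x = 199/3 + (1/3)x gives x* = 278 and P* = 159.
With the rebate, buyers effectively pay Pb = Ps − 47, where Ps is the price sellers receive.
On the curves, Pb = 755/3 - (1/3)x and Ps = 199/3 + (1/3)x; the wedge Ps − Pb = 47 gives 199/3 + (1/3)x − (755/3 - (1/3)x) = 47, so x' = 348.5.
Then Pb = 755/3 − (1/3)·348.5 = 135.5 and Ps = 199/3 + (1/3)·348.5 = 182.5.
The subsidy expands output by 348.5 − 278 = 70.5 past the efficient level; on those units the gap between marginal cost and willingness to pay runs from 0 up to 47.
DWL = ½ × 47 × 70.5 = 1656.75.

Deadweight loss = $1656.75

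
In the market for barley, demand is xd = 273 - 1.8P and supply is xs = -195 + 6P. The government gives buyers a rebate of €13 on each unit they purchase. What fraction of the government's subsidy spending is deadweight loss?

Pre-subsidy: 273 - 1.8P = -195 + 6P gives P* = 60, x* = 165.
With the rebate, buyers effectively pay Pb = Ps − 13, where Ps is the price sellers receive.
Demand in terms of Ps becomes xd = 273 − 1.8(Ps − 13) = 296.4 - 1.8Ps. Setting this equal to supply: 296.4 - 1.8Ps = -195 + 6Ps, so Ps = 63.
Buyers pay Pb = 63 − 13 = 50; x' = -195 + 6·63 = 183.
ΔCS = ½(165 + 183)(60 − 50) = 1740; ΔPS = ½(165 + 183)(63 − 60) = 522.
Government spending = 13 × 183 = 2379.
DWL = ½ × 13 × (183 − 165) = 117; fraction = 117 / 2379 = 3/61.

DWL / government spending = 3/61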